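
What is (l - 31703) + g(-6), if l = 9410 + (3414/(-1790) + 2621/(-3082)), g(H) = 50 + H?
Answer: -61379025879/2758390 ≈ -22252.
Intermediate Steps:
l = 25948843131/2758390 (l = 9410 + (3414*(-1/1790) + 2621*(-1/3082)) = 9410 + (-1707/895 - 2621/3082) = 9410 - 7606769/2758390 = 25948843131/2758390 ≈ 9407.3)
(l - 31703) + g(-6) = (25948843131/2758390 - 31703) + (50 - 6) = -61500395039/2758390 + 44 = -61379025879/2758390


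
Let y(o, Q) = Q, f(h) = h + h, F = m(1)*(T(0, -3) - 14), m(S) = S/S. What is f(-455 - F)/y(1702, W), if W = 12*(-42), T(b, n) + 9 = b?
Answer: 12/7 ≈ 1.7143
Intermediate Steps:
T(b, n) = -9 + b
W = -504
m(S) = 1
F = -23 (F = 1*((-9 + 0) - 14) = 1*(-9 - 14) = 1*(-23) = -23)
f(h) = 2*h
f(-455 - F)/y(1702, W) = (2*(-455 - 1*(-23)))/(-504) = (2*(-455 + 23))*(-1/504) = (2*(-432))*(-1/504) = -864*(-1/504) = 12/7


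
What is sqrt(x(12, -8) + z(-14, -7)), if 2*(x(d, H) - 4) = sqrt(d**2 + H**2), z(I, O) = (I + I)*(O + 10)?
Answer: sqrt(-80 + 2*sqrt(13)) ≈ 8.5316*I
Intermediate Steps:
z(I, O) = 2*I*(10 + O) (z(I, O) = (2*I)*(10 + O) = 2*I*(10 + O))
x(d, H) = 4 + sqrt(H**2 + d**2)/2 (x(d, H) = 4 + sqrt(d**2 + H**2)/2 = 4 + sqrt(H**2 + d**2)/2)
sqrt(x(12, -8) + z(-14, -7)) = sqrt((4 + sqrt((-8)**2 + 12**2)/2) + 2*(-14)*(10 - 7)) = sqrt((4 + sqrt(64 + 144)/2) + 2*(-14)*3) = sqrt((4 + sqrt(208)/2) - 84) = sqrt((4 + (4*sqrt(13))/2) - 84) = sqrt((4 + 2*sqrt(13)) - 84) = sqrt(-80 + 2*sqrt(13))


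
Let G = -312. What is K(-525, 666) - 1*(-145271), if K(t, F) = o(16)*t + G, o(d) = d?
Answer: 136559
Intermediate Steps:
K(t, F) = -312 + 16*t (K(t, F) = 16*t - 312 = -312 + 16*t)
K(-525, 666) - 1*(-145271) = (-312 + 16*(-525)) - 1*(-145271) = (-312 - 8400) + 145271 = -8712 + 145271 = 136559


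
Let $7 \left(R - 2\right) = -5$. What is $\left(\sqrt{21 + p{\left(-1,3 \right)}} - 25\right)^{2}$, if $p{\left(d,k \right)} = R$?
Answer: $\frac{4531}{7} - \frac{100 \sqrt{273}}{7} \approx 411.25$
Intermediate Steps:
$R = \frac{9}{7}$ ($R = 2 + \frac{1}{7} \left(-5\right) = 2 - \frac{5}{7} = \frac{9}{7} \approx 1.2857$)
$p{\left(d,k \right)} = \frac{9}{7}$
$\left(\sqrt{21 + p{\left(-1,3 \right)}} - 25\right)^{2} = \left(\sqrt{21 + \frac{9}{7}} - 25\right)^{2} = \left(\sqrt{\frac{156}{7}} - 25\right)^{2} = \left(\frac{2 \sqrt{273}}{7} - 25\right)^{2} = \left(-25 + \frac{2 \sqrt{273}}{7}\right)^{2}$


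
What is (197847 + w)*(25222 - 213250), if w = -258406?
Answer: 11386787652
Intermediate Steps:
(197847 + w)*(25222 - 213250) = (197847 - 258406)*(25222 - 213250) = -60559*(-188028) = 11386787652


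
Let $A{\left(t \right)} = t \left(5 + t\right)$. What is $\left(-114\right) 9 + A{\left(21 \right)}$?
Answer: $-480$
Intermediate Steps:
$\left(-114\right) 9 + A{\left(21 \right)} = \left(-114\right) 9 + 21 \left(5 + 21\right) = -1026 + 21 \cdot 26 = -1026 + 546 = -480$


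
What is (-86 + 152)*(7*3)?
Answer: 1386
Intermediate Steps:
(-86 + 152)*(7*3) = 66*21 = 1386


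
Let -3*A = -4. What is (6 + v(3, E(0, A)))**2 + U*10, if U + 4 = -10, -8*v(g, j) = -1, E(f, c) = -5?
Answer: -6559/64 ≈ -102.48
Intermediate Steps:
A = 4/3 (A = -1/3*(-4) = 4/3 ≈ 1.3333)
v(g, j) = 1/8 (v(g, j) = -1/8*(-1) = 1/8)
U = -14 (U = -4 - 10 = -14)
(6 + v(3, E(0, A)))**2 + U*10 = (6 + 1/8)**2 - 14*10 = (49/8)**2 - 140 = 2401/64 - 140 = -6559/64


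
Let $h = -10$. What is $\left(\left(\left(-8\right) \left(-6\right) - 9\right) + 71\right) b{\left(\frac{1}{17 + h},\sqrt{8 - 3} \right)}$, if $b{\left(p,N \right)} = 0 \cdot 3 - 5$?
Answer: $-550$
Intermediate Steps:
$b{\left(p,N \right)} = -5$ ($b{\left(p,N \right)} = 0 - 5 = -5$)
$\left(\left(\left(-8\right) \left(-6\right) - 9\right) + 71\right) b{\left(\frac{1}{17 + h},\sqrt{8 - 3} \right)} = \left(\left(\left(-8\right) \left(-6\right) - 9\right) + 71\right) \left(-5\right) = \left(\left(48 - 9\right) + 71\right) \left(-5\right) = \left(39 + 71\right) \left(-5\right) = 110 \left(-5\right) = -550$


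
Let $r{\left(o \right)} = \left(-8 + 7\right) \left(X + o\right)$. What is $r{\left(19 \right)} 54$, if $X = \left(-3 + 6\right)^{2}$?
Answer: $-1512$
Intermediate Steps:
$X = 9$ ($X = 3^{2} = 9$)
$r{\left(o \right)} = -9 - o$ ($r{\left(o \right)} = \left(-8 + 7\right) \left(9 + o\right) = - (9 + o) = -9 - o$)
$r{\left(19 \right)} 54 = \left(-9 - 19\right) 54 = \left(-28\right) 54 = -1512$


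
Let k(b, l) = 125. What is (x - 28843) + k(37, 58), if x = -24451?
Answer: -53169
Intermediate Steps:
(x - 28843) + k(37, 58) = (-24451 - 28843) + 125 = -53294 + 125 = -53169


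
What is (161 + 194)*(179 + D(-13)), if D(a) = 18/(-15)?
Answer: 63119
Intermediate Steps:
D(a) = -6/5 (D(a) = 18*(-1/15) = -6/5)
(161 + 194)*(179 + D(-13)) = (161 + 194)*(179 - 6/5) = 355*(889/5) = 63119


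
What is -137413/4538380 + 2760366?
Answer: 12527589709667/4538380 ≈ 2.7604e+6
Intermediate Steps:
-137413/4538380 + 2760366 = 12527589709667/4538380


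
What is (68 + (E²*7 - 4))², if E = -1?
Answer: 5041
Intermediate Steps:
(68 + (E²*7 - 4))² = (68 + ((-1)²*7 - 4))² = (68 + (1*7 - 4))² = (68 + (7 - 4))² = (68 + 3)² = 71² = 5041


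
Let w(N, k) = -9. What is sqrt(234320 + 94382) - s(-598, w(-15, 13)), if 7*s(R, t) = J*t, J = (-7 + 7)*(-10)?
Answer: sqrt(328702) ≈ 573.33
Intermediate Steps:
J = 0 (J = 0*(-10) = 0)
s(R, t) = 0 (s(R, t) = (0*t)/7 = (1/7)*0 = 0)
sqrt(234320 + 94382) - s(-598, w(-15, 13)) = sqrt(234320 + 94382) - 1*0 = sqrt(328702) + 0 = sqrt(328702)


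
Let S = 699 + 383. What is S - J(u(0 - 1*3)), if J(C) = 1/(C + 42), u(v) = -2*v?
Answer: 51935/48 ≈ 1082.0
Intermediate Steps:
S = 1082
J(C) = 1/(42 + C)
S - J(u(0 - 1*3)) = 1082 - 1/(42 - 2*(0 - 1*3)) = 1082 - 1/(42 - 2*(0 - 3)) = 1082 - 1/(42 - 2*(-3)) = 1082 - 1/(42 + 6) = 1082 - 1/48 = 51935/48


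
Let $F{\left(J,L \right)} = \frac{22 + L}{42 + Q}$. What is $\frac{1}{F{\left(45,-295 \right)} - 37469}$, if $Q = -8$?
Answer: $- \frac{34}{1274219} \approx -2.6683 \cdot 10^{-5}$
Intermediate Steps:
$F{\left(J,L \right)} = \frac{11}{17} + \frac{L}{34}$ ($F{\left(J,L \right)} = \frac{22 + L}{42 - 8} = \frac{22 + L}{34} = \left(22 + L\right) \frac{1}{34} = \frac{11}{17} + \frac{L}{34}$)
$\frac{1}{F{\left(45,-295 \right)} - 37469} = \frac{1}{\left(\frac{11}{17} + \frac{1}{34} \left(-295\right)\right) - 37469} = \frac{1}{\left(\frac{11}{17} - \frac{295}{34}\right) - 37469} = \frac{1}{- \frac{273}{34} - 37469} = \frac{1}{- \frac{1274219}{34}} = - \frac{34}{1274219}$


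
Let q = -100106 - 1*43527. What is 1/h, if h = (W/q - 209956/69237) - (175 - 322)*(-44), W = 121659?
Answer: -1420674003/9194430867737 ≈ -0.00015451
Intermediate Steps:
q = -143633 (q = -100106 - 43527 = -143633)
h = -9194430867737/1420674003 (h = (121659/(-143633) - 209956/69237) - (175 - 322)*(-44) = (121659*(-1/143633) - 209956*1/69237) - (-147)*(-44) = (-121659/143633 - 209956/69237) - 1*6468 = -5511416333/1420674003 - 6468 = -9194430867737/1420674003 ≈ -6471.9)
1/h = 1/(-9194430867737/1420674003) = -1420674003/9194430867737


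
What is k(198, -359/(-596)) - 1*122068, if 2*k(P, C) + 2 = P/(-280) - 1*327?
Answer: -34225199/280 ≈ -1.2223e+5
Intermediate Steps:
k(P, C) = -329/2 - P/560 (k(P, C) = -1 + (P/(-280) - 1*327)/2 = -1 + (P*(-1/280) - 327)/2 = -1 + (-P/280 - 327)/2 = -1 + (-327 - P/280)/2 = -1 + (-327/2 - P/560) = -329/2 - P/560)
k(198, -359/(-596)) - 1*122068 = (-329/2 - 1/560*198) - 1*122068 = (-329/2 - 99/280) - 122068 = -46159/280 - 122068 = -34225199/280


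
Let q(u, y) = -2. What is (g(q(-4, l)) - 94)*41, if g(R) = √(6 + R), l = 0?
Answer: -3772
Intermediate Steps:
(g(q(-4, l)) - 94)*41 = (√(6 - 2) - 94)*41 = (√4 - 94)*41 = (2 - 94)*41 = -92*41 = -3772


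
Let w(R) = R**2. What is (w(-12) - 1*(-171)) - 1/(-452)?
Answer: 142381/452 ≈ 315.00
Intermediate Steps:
(w(-12) - 1*(-171)) - 1/(-452) = ((-12)**2 - 1*(-171)) - 1/(-452) = (144 + 171) - 1*(-1/452) = 315 + 1/452 = 142381/452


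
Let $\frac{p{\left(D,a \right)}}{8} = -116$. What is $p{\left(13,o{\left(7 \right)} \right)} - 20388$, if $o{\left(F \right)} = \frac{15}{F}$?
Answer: $-21316$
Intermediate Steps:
$p{\left(D,a \right)} = -928$ ($p{\left(D,a \right)} = 8 \left(-116\right) = -928$)
$p{\left(13,o{\left(7 \right)} \right)} - 20388 = -928 - 20388 = -21316$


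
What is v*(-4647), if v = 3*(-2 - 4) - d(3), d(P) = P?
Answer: 97587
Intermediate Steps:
v = -21 (v = 3*(-2 - 4) - 1*3 = 3*(-6) - 3 = -18 - 3 = -21)
v*(-4647) = -21*(-4647) = 97587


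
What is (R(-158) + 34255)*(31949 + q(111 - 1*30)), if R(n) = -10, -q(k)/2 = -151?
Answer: 1104435495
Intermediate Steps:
q(k) = 302 (q(k) = -2*(-151) = 302)
(R(-158) + 34255)*(31949 + q(111 - 1*30)) = (-10 + 34255)*(31949 + 302) = 34245*32251 = 1104435495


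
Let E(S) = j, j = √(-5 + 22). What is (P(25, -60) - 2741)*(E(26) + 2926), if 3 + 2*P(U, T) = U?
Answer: -7987980 - 2730*√17 ≈ -7.9992e+6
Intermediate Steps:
j = √17 ≈ 4.1231
E(S) = √17
P(U, T) = -3/2 + U/2
(P(25, -60) - 2741)*(E(26) + 2926) = ((-3/2 + (½)*25) - 2741)*(√17 + 2926) = ((-3/2 + 25/2) - 2741)*(2926 + √17) = (11 - 2741)*(2926 + √17) = -2730*(2926 + √17) = -7987980 - 2730*√17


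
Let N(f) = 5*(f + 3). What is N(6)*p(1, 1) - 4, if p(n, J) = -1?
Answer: -49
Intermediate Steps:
N(f) = 15 + 5*f (N(f) = 5*(3 + f) = 15 + 5*f)
N(6)*p(1, 1) - 4 = (15 + 5*6)*(-1) - 4 = (15 + 30)*(-1) - 4 = 45*(-1) - 4 = -45 - 4 = -49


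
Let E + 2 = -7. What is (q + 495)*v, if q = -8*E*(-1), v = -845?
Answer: -357435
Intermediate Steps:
E = -9 (E = -2 - 7 = -9)
q = -72 (q = -8*(-9)*(-1) = 72*(-1) = -72)
(q + 495)*v = (-72 + 495)*(-845) = 423*(-845) = -357435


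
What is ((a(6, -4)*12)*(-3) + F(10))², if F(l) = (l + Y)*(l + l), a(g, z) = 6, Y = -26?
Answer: 287296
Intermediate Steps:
F(l) = 2*l*(-26 + l) (F(l) = (l - 26)*(l + l) = (-26 + l)*(2*l) = 2*l*(-26 + l))
((a(6, -4)*12)*(-3) + F(10))² = ((6*12)*(-3) + 2*10*(-26 + 10))² = (72*(-3) + 2*10*(-16))² = (-216 - 320)² = (-536)² = 287296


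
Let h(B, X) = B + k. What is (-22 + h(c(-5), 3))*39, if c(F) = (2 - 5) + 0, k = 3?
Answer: -858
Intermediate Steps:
c(F) = -3 (c(F) = -3 + 0 = -3)
h(B, X) = 3 + B (h(B, X) = B + 3 = 3 + B)
(-22 + h(c(-5), 3))*39 = (-22 + (3 - 3))*39 = (-22 + 0)*39 = -22*39 = -858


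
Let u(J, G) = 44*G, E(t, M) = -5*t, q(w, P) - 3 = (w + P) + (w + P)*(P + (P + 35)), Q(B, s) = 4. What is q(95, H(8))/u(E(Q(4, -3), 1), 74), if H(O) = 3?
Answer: 4119/3256 ≈ 1.2650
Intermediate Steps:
q(w, P) = 3 + P + w + (35 + 2*P)*(P + w) (q(w, P) = 3 + ((w + P) + (w + P)*(P + (P + 35))) = 3 + ((P + w) + (P + w)*(P + (35 + P))) = 3 + ((P + w) + (P + w)*(35 + 2*P)) = 3 + ((P + w) + (35 + 2*P)*(P + w)) = 3 + (P + w + (35 + 2*P)*(P + w)) = 3 + P + w + (35 + 2*P)*(P + w))
q(95, H(8))/u(E(Q(4, -3), 1), 74) = (3 + 2*3² + 36*3 + 36*95 + 2*3*95)/((44*74)) = (3 + 2*9 + 108 + 3420 + 570)/3256 = (3 + 18 + 108 + 3420 + 570)*(1/3256) = 4119*(1/3256) = 4119/3256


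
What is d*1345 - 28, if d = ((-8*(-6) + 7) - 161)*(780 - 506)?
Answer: -39064208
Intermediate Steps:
d = -29044 (d = ((48 + 7) - 161)*274 = (55 - 161)*274 = -106*274 = -29044)
d*1345 - 28 = -29044*1345 - 28 = -39064180 - 28 = -39064208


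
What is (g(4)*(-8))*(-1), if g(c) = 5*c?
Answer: 160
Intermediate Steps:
(g(4)*(-8))*(-1) = ((5*4)*(-8))*(-1) = (20*(-8))*(-1) = -160*(-1) = 160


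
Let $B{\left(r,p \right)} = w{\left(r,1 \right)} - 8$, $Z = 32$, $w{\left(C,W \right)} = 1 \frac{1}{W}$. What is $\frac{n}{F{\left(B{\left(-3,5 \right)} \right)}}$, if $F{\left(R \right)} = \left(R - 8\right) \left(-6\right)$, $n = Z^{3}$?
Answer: $\frac{16384}{45} \approx 364.09$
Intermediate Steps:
$w{\left(C,W \right)} = \frac{1}{W}$
$B{\left(r,p \right)} = -7$ ($B{\left(r,p \right)} = 1^{-1} - 8 = 1 - 8 = -7$)
$n = 32768$ ($n = 32^{3} = 32768$)
$F{\left(R \right)} = 48 - 6 R$ ($F{\left(R \right)} = \left(-8 + R\right) \left(-6\right) = 48 - 6 R$)
$\frac{n}{F{\left(B{\left(-3,5 \right)} \right)}} = \frac{32768}{48 - -42} = \frac{32768}{48 + 42} = \frac{32768}{90} = 32768 \cdot \frac{1}{90} = \frac{16384}{45}$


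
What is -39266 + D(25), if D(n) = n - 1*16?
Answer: -39257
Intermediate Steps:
D(n) = -16 + n (D(n) = n - 16 = -16 + n)
-39266 + D(25) = -39266 + (-16 + 25) = -39266 + 9 = -39257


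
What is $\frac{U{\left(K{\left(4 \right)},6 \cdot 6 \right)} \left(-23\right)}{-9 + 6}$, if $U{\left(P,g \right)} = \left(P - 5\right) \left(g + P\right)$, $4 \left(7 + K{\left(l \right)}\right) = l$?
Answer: $-2530$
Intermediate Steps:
$K{\left(l \right)} = -7 + \frac{l}{4}$
$U{\left(P,g \right)} = \left(-5 + P\right) \left(P + g\right)$
$\frac{U{\left(K{\left(4 \right)},6 \cdot 6 \right)} \left(-23\right)}{-9 + 6} = \frac{\left(\left(-7 + \frac{1}{4} \cdot 4\right)^{2} - 5 \left(-7 + \frac{1}{4} \cdot 4\right) - 5 \cdot 6 \cdot 6 + \left(-7 + \frac{1}{4} \cdot 4\right) 6 \cdot 6\right) \left(-23\right)}{-9 + 6} = \frac{\left(\left(-7 + 1\right)^{2} - 5 \left(-7 + 1\right) - 180 + \left(-7 + 1\right) 36\right) \left(-23\right)}{-3} = \left(\left(-6\right)^{2} - -30 - 180 - 216\right) \left(-23\right) \left(- \frac{1}{3}\right) = \left(36 + 30 - 180 - 216\right) \left(-23\right) \left(- \frac{1}{3}\right) = \left(-330\right) \left(-23\right) \left(- \frac{1}{3}\right) = 7590 \left(- \frac{1}{3}\right) = -2530$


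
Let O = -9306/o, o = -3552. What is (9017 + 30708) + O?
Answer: 23518751/592 ≈ 39728.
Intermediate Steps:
O = 1551/592 (O = -9306/(-3552) = -9306*(-1/3552) = 1551/592 ≈ 2.6199)
(9017 + 30708) + O = (9017 + 30708) + 1551/592 = 39725 + 1551/592 = 23518751/592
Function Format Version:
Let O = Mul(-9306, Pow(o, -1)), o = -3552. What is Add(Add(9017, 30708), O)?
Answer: Rational(23518751, 592) ≈ 39728.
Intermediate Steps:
O = Rational(1551, 592) (O = Mul(-9306, Pow(-3552, -1)) = Mul(-9306, Rational(-1, 3552)) = Rational(1551, 592) ≈ 2.6199)
Add(Add(9017, 30708), O) = Add(Add(9017, 30708), Rational(1551, 592)) = Add(39725, Rational(1551, 592)) = Rational(23518751, 592)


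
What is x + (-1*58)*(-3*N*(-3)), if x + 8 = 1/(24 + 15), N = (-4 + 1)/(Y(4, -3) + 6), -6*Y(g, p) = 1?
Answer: 355559/1365 ≈ 260.48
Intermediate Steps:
Y(g, p) = -⅙ (Y(g, p) = -⅙*1 = -⅙)
N = -18/35 (N = (-4 + 1)/(-⅙ + 6) = -3/35/6 = -3*6/35 = -18/35 ≈ -0.51429)
x = -311/39 (x = -8 + 1/(24 + 15) = -8 + 1/39 = -311/39 ≈ -7.9744)
x + (-1*58)*(-3*N*(-3)) = -311/39 + (-1*58)*(-3*(-18/35)*(-3)) = -311/39 - 3132*(-3)/35 = -311/39 - 58*(-162/35) = -311/39 + 9396/35 = 355559/1365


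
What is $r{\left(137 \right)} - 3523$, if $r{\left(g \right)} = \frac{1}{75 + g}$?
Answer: $- \frac{746875}{212} \approx -3523.0$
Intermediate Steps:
$r{\left(137 \right)} - 3523 = \frac{1}{75 + 137} - 3523 = \frac{1}{212} - 3523 = - \frac{746875}{212}$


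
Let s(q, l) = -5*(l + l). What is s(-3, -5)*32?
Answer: 1600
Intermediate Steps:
s(q, l) = -10*l
s(-3, -5)*32 = -10*(-5)*32 = 50*32 = 1600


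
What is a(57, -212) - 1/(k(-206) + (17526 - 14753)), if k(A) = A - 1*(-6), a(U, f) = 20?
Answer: 51459/2573 ≈ 20.000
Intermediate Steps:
k(A) = 6 + A (k(A) = A + 6 = 6 + A)
a(57, -212) - 1/(k(-206) + (17526 - 14753)) = 20 - 1/((6 - 206) + (17526 - 14753)) = 20 - 1/(-200 + 2773) = 20 - 1/2573 = 51459/2573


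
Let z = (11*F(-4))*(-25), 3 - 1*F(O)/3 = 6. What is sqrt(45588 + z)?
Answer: sqrt(48063) ≈ 219.23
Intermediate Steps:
F(O) = -9 (F(O) = 9 - 3*6 = 9 - 18 = -9)
z = 2475 (z = (11*(-9))*(-25) = -99*(-25) = 2475)
sqrt(45588 + z) = sqrt(45588 + 2475) = sqrt(48063)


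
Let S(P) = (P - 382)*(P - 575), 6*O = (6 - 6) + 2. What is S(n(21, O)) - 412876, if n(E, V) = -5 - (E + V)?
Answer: -1505984/9 ≈ -1.6733e+5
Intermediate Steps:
O = ⅓ (O = ((6 - 6) + 2)/6 = (0 + 2)/6 = (⅙)*2 = ⅓ ≈ 0.33333)
n(E, V) = -5 - E - V (n(E, V) = -5 + (-E - V) = -5 - E - V)
S(P) = (-575 + P)*(-382 + P) (S(P) = (-382 + P)*(-575 + P) = (-575 + P)*(-382 + P))
S(n(21, O)) - 412876 = (219650 + (-5 - 1*21 - 1*⅓)² - 957*(-5 - 1*21 - 1*⅓)) - 412876 = (219650 + (-5 - 21 - ⅓)² - 957*(-5 - 21 - ⅓)) - 412876 = (219650 + (-79/3)² - 957*(-79/3)) - 412876 = (219650 + 6241/9 + 25201) - 412876 = 2209900/9 - 412876 = -1505984/9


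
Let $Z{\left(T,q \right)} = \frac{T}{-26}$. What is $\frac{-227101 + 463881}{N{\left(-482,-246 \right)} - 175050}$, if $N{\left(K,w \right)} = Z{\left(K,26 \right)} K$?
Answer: $- \frac{769535}{597953} \approx -1.2869$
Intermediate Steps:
$Z{\left(T,q \right)} = - \frac{T}{26}$ ($Z{\left(T,q \right)} = T \left(- \frac{1}{26}\right) = - \frac{T}{26}$)
$N{\left(K,w \right)} = - \frac{K^{2}}{26}$ ($N{\left(K,w \right)} = - \frac{K}{26} K = - \frac{K^{2}}{26}$)
$\frac{-227101 + 463881}{N{\left(-482,-246 \right)} - 175050} = \frac{-227101 + 463881}{- \frac{\left(-482\right)^{2}}{26} - 175050} = \frac{236780}{\left(- \frac{1}{26}\right) 232324 - 175050} = \frac{236780}{- \frac{116162}{13} - 175050} = \frac{236780}{- \frac{2391812}{13}} = 236780 \left(- \frac{13}{2391812}\right) = - \frac{769535}{597953}$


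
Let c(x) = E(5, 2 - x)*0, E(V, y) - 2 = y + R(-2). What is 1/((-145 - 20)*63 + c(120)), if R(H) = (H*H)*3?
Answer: -1/10395 ≈ -9.6200e-5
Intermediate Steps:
R(H) = 3*H² (R(H) = H²*3 = 3*H²)
E(V, y) = 14 + y (E(V, y) = 2 + (y + 3*(-2)²) = 2 + (y + 3*4) = 2 + (y + 12) = 2 + (12 + y) = 14 + y)
c(x) = 0 (c(x) = (14 + (2 - x))*0 = (16 - x)*0 = 0)
1/((-145 - 20)*63 + c(120)) = 1/((-145 - 20)*63 + 0) = 1/(-165*63 + 0) = 1/(-10395 + 0) = 1/(-10395) = -1/10395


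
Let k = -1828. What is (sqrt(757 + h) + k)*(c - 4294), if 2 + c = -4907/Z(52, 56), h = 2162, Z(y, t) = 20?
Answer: 41507939/5 - 90827*sqrt(2919)/20 ≈ 8.0562e+6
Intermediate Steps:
c = -4947/20 (c = -2 - 4907/20 = -4947/20 ≈ -247.35)
(sqrt(757 + h) + k)*(c - 4294) = (sqrt(757 + 2162) - 1828)*(-4947/20 - 4294) = (sqrt(2919) - 1828)*(-90827/20) = (-1828 + sqrt(2919))*(-90827/20) = 41507939/5 - 90827*sqrt(2919)/20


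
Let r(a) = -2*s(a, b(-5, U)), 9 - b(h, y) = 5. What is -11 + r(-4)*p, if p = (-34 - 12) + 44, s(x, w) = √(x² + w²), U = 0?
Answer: -11 + 16*√2 ≈ 11.627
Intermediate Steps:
b(h, y) = 4 (b(h, y) = 9 - 1*5 = 9 - 5 = 4)
s(x, w) = √(w² + x²)
p = -2 (p = -46 + 44 = -2)
r(a) = -2*√(16 + a²) (r(a) = -2*√(4² + a²) = -2*√(16 + a²))
-11 + r(-4)*p = -11 - 2*√(16 + (-4)²)*(-2) = -11 - 2*√(16 + 16)*(-2) = -11 - 8*√2*(-2) = -11 + 16*√2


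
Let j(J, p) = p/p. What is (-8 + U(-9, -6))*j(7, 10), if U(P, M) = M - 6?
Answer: -20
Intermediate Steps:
j(J, p) = 1
U(P, M) = -6 + M
(-8 + U(-9, -6))*j(7, 10) = (-8 + (-6 - 6))*1 = (-8 - 12)*1 = -20*1 = -20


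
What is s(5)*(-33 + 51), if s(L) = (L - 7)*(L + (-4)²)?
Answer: -756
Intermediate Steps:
s(L) = (-7 + L)*(16 + L) (s(L) = (-7 + L)*(L + 16) = (-7 + L)*(16 + L))
s(5)*(-33 + 51) = (-112 + 5² + 9*5)*(-33 + 51) = (-112 + 25 + 45)*18 = -42*18 = -756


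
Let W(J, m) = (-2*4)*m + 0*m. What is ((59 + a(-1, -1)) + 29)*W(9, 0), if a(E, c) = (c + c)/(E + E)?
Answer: 0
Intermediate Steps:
a(E, c) = c/E (a(E, c) = (2*c)/((2*E)) = (2*c)*(1/(2*E)) = c/E)
W(J, m) = -8*m (W(J, m) = -8*m + 0 = -8*m)
((59 + a(-1, -1)) + 29)*W(9, 0) = ((59 - 1/(-1)) + 29)*(-8*0) = ((59 - 1*(-1)) + 29)*0 = ((59 + 1) + 29)*0 = (60 + 29)*0 = 89*0 = 0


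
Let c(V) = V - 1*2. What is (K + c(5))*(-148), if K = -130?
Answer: 18796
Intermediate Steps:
c(V) = -2 + V (c(V) = V - 2 = -2 + V)
(K + c(5))*(-148) = (-130 + (-2 + 5))*(-148) = (-130 + 3)*(-148) = -127*(-148) = 18796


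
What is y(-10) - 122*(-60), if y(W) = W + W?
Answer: 7300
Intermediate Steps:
y(W) = 2*W
y(-10) - 122*(-60) = 2*(-10) - 122*(-60) = -20 + 7320 = 7300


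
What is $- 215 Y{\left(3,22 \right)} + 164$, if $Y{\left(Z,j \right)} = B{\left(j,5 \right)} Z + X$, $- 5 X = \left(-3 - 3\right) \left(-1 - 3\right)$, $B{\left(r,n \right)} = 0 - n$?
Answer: $4421$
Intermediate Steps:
$B{\left(r,n \right)} = - n$
$X = - \frac{24}{5}$ ($X = - \frac{\left(-3 - 3\right) \left(-1 - 3\right)}{5} = - \frac{\left(-6\right) \left(-4\right)}{5} = \left(- \frac{1}{5}\right) 24 = - \frac{24}{5} \approx -4.8$)
$Y{\left(Z,j \right)} = - \frac{24}{5} - 5 Z$ ($Y{\left(Z,j \right)} = \left(-1\right) 5 Z - \frac{24}{5} = - 5 Z - \frac{24}{5} = - \frac{24}{5} - 5 Z$)
$- 215 Y{\left(3,22 \right)} + 164 = - 215 \left(- \frac{24}{5} - 15\right) + 164 = \left(-215\right) \left(- \frac{99}{5}\right) + 164 = 4257 + 164 = 4421$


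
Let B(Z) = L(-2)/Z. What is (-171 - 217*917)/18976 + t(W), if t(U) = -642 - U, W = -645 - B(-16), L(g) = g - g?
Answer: -17779/2372 ≈ -7.4954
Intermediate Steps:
L(g) = 0
B(Z) = 0 (B(Z) = 0/Z = 0)
W = -645 (W = -645 - 1*0 = -645 + 0 = -645)
(-171 - 217*917)/18976 + t(W) = (-171 - 217*917)/18976 + (-642 - 1*(-645)) = (-171 - 198989)*(1/18976) + (-642 + 645) = -199160*1/18976 + 3 = -24895/2372 + 3 = -17779/2372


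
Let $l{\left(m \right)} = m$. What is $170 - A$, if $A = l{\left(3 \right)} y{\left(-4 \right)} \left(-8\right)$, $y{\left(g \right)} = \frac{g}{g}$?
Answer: $194$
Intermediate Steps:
$y{\left(g \right)} = 1$
$A = -24$ ($A = 3 \cdot 1 \left(-8\right) = 3 \left(-8\right) = -24$)
$170 - A = 170 - -24 = 170 + 24 = 194$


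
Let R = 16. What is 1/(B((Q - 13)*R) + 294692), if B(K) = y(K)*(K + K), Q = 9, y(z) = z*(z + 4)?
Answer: -1/196828 ≈ -5.0806e-6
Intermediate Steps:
y(z) = z*(4 + z)
B(K) = 2*K²*(4 + K) (B(K) = (K*(4 + K))*(K + K) = (K*(4 + K))*(2*K) = 2*K²*(4 + K))
1/(B((Q - 13)*R) + 294692) = 1/(2*((9 - 13)*16)²*(4 + (9 - 13)*16) + 294692) = 1/(2*(-4*16)²*(4 - 4*16) + 294692) = 1/(2*(-64)²*(4 - 64) + 294692) = 1/(2*4096*(-60) + 294692) = 1/(-491520 + 294692) = 1/(-196828) = -1/196828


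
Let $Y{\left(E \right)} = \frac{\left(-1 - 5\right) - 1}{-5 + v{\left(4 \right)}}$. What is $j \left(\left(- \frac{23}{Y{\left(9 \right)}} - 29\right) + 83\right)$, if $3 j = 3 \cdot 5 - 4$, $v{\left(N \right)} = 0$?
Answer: $\frac{2893}{21} \approx 137.76$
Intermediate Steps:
$Y{\left(E \right)} = \frac{7}{5}$ ($Y{\left(E \right)} = \frac{\left(-1 - 5\right) - 1}{-5 + 0} = \frac{-6 - 1}{-5} = \left(-7\right) \left(- \frac{1}{5}\right) = \frac{7}{5}$)
$j = \frac{11}{3}$ ($j = \frac{3 \cdot 5 - 4}{3} = \frac{15 - 4}{3} = \frac{1}{3} \cdot 11 = \frac{11}{3} \approx 3.6667$)
$j \left(\left(- \frac{23}{Y{\left(9 \right)}} - 29\right) + 83\right) = \frac{11 \left(\left(- \frac{23}{\frac{7}{5}} - 29\right) + 83\right)}{3} = \frac{11 \left(\left(\left(-23\right) \frac{5}{7} - 29\right) + 83\right)}{3} = \frac{11 \left(\left(- \frac{115}{7} - 29\right) + 83\right)}{3} = \frac{11 \left(- \frac{318}{7} + 83\right)}{3} = \frac{11}{3} \cdot \frac{263}{7} = \frac{2893}{21}$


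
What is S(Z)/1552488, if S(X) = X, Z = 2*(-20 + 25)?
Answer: 5/776244 ≈ 6.4413e-6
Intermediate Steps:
Z = 10 (Z = 2*5 = 10)
S(Z)/1552488 = 10/1552488 = 10*(1/1552488) = 5/776244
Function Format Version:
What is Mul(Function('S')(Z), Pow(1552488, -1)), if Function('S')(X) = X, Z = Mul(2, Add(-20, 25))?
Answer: Rational(5, 776244) ≈ 6.4413e-6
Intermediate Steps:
Z = 10 (Z = Mul(2, 5) = 10)
Mul(Function('S')(Z), Pow(1552488, -1)) = Mul(10, Pow(1552488, -1)) = Mul(10, Rational(1, 1552488)) = Rational(5, 776244)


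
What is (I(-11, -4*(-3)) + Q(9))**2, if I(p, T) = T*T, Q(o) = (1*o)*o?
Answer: 50625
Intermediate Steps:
Q(o) = o**2 (Q(o) = o*o = o**2)
I(p, T) = T**2
(I(-11, -4*(-3)) + Q(9))**2 = ((-4*(-3))**2 + 9**2)**2 = (12**2 + 81)**2 = (144 + 81)**2 = 225**2 = 50625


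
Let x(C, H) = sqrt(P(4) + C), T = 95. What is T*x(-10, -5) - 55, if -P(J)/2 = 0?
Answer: -55 + 95*I*sqrt(10) ≈ -55.0 + 300.42*I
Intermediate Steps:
P(J) = 0 (P(J) = -2*0 = 0)
x(C, H) = sqrt(C) (x(C, H) = sqrt(0 + C) = sqrt(C))
T*x(-10, -5) - 55 = 95*sqrt(-10) - 55 = 95*(I*sqrt(10)) - 55 = 95*I*sqrt(10) - 55 = -55 + 95*I*sqrt(10)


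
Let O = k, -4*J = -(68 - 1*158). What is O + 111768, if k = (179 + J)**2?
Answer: 545041/4 ≈ 1.3626e+5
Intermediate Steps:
J = -45/2 (J = -(-1)*(68 - 1*158)/4 = -(-1)*(68 - 158)/4 = -(-1)*(-90)/4 = -1/4*90 = -45/2 ≈ -22.500)
k = 97969/4 (k = (179 - 45/2)**2 = (313/2)**2 = 97969/4 ≈ 24492.)
O = 97969/4 ≈ 24492.
O + 111768 = 97969/4 + 111768 = 545041/4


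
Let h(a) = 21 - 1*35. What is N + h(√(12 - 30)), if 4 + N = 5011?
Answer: 4993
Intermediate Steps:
h(a) = -14 (h(a) = 21 - 35 = -14)
N = 5007 (N = -4 + 5011 = 5007)
N + h(√(12 - 30)) = 5007 - 14 = 4993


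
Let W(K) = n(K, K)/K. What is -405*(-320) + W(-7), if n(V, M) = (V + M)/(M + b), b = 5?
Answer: 129599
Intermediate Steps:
n(V, M) = (M + V)/(5 + M) (n(V, M) = (V + M)/(M + 5) = (M + V)/(5 + M))
W(K) = 2/(5 + K) (W(K) = ((K + K)/(5 + K))/K = ((2*K)/(5 + K))/K = (2*K/(5 + K))/K = 2/(5 + K))
-405*(-320) + W(-7) = -405*(-320) + 2/(5 - 7) = 129600 + 2/(-2) = 129600 + 2*(-½) = 129600 - 1 = 129599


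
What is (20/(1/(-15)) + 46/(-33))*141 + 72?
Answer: -466670/11 ≈ -42425.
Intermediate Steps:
(20/(1/(-15)) + 46/(-33))*141 + 72 = (20/(-1/15) + 46*(-1/33))*141 + 72 = (20*(-15) - 46/33)*141 + 72 = (-300 - 46/33)*141 + 72 = -9946/33*141 + 72 = -467462/11 + 72 = -466670/11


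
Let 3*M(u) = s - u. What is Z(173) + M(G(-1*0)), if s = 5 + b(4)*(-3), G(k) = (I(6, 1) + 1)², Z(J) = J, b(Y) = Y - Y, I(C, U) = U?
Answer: 520/3 ≈ 173.33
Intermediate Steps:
b(Y) = 0
G(k) = 4 (G(k) = (1 + 1)² = 2² = 4)
s = 5 (s = 5 + 0*(-3) = 5 + 0 = 5)
M(u) = 5/3 - u/3 (M(u) = (5 - u)/3 = 5/3 - u/3)
Z(173) + M(G(-1*0)) = 173 + (5/3 - ⅓*4) = 173 + (5/3 - 4/3) = 173 + ⅓ = 520/3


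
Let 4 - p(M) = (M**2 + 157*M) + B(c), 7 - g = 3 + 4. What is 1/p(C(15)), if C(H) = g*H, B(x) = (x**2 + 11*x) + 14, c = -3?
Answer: 1/14 ≈ 0.071429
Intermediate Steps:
g = 0 (g = 7 - (3 + 4) = 7 - 1*7 = 7 - 7 = 0)
B(x) = 14 + x**2 + 11*x
C(H) = 0 (C(H) = 0*H = 0)
p(M) = 14 - M**2 - 157*M (p(M) = 4 - ((M**2 + 157*M) + (14 + (-3)**2 + 11*(-3))) = 4 - ((M**2 + 157*M) + (14 + 9 - 33)) = 4 - ((M**2 + 157*M) - 10) = 4 - (-10 + M**2 + 157*M) = 4 + (10 - M**2 - 157*M) = 14 - M**2 - 157*M)
1/p(C(15)) = 1/(14 - 1*0**2 - 157*0) = 1/(14 - 1*0 + 0) = 1/(14 + 0 + 0) = 1/14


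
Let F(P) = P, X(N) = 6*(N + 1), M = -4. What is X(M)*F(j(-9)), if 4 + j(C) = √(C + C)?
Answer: 72 - 54*I*√2 ≈ 72.0 - 76.368*I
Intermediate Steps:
j(C) = -4 + √2*√C (j(C) = -4 + √(C + C) = -4 + √(2*C) = -4 + √2*√C)
X(N) = 6 + 6*N (X(N) = 6*(1 + N) = 6 + 6*N)
X(M)*F(j(-9)) = (6 + 6*(-4))*(-4 + √2*√(-9)) = (6 - 24)*(-4 + √2*(3*I)) = -18*(-4 + 3*I*√2) = 72 - 54*I*√2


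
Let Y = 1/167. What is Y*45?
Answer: 45/167 ≈ 0.26946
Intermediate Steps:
Y = 1/167 ≈ 0.0059880
Y*45 = (1/167)*45 = 45/167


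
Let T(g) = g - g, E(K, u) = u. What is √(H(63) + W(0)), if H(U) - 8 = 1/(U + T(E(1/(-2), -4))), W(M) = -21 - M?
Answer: I*√5726/21 ≈ 3.6033*I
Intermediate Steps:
T(g) = 0
H(U) = 8 + 1/U (H(U) = 8 + 1/(U + 0) = 8 + 1/U)
√(H(63) + W(0)) = √((8 + 1/63) + (-21 - 1*0)) = √((8 + 1/63) + (-21 + 0)) = √(505/63 - 21) = √(-818/63) = I*√5726/21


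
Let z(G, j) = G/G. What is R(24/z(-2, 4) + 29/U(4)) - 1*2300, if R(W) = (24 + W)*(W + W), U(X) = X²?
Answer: 34761/128 ≈ 271.57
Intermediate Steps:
z(G, j) = 1
R(W) = 2*W*(24 + W) (R(W) = (24 + W)*(2*W) = 2*W*(24 + W))
R(24/z(-2, 4) + 29/U(4)) - 1*2300 = 2*(24/1 + 29/(4²))*(24 + (24/1 + 29/(4²))) - 1*2300 = 2*(24*1 + 29/16)*(24 + (24*1 + 29/16)) - 2300 = 2*(24 + 29*(1/16))*(24 + (24 + 29*(1/16))) - 2300 = 2*(24 + 29/16)*(24 + (24 + 29/16)) - 2300 = 2*(413/16)*(24 + 413/16) - 2300 = 2*(413/16)*(797/16) - 2300 = 329161/128 - 2300 = 34761/128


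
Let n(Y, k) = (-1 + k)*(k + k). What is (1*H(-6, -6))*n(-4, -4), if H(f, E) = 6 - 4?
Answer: 80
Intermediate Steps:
H(f, E) = 2
n(Y, k) = 2*k*(-1 + k) (n(Y, k) = (-1 + k)*(2*k) = 2*k*(-1 + k))
(1*H(-6, -6))*n(-4, -4) = (1*2)*(2*(-4)*(-1 - 4)) = 2*(2*(-4)*(-5)) = 2*40 = 80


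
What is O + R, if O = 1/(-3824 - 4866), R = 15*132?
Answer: 17206199/8690 ≈ 1980.0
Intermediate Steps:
R = 1980
O = -1/8690 (O = 1/(-8690) = -1/8690 ≈ -0.00011507)
O + R = -1/8690 + 1980 = 17206199/8690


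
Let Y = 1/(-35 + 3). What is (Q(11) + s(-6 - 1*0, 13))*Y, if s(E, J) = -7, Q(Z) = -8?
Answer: 15/32 ≈ 0.46875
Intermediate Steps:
Y = -1/32 (Y = 1/(-32) = -1/32 ≈ -0.031250)
(Q(11) + s(-6 - 1*0, 13))*Y = (-8 - 7)*(-1/32) = -15*(-1/32) = 15/32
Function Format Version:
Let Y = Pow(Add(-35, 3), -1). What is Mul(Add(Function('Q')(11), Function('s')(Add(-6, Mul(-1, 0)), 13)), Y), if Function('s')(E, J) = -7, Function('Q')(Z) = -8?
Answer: Rational(15, 32) ≈ 0.46875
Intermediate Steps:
Y = Rational(-1, 32) (Y = Pow(-32, -1) = Rational(-1, 32) ≈ -0.031250)
Mul(Add(Function('Q')(11), Function('s')(Add(-6, Mul(-1, 0)), 13)), Y) = Mul(Add(-8, -7), Rational(-1, 32)) = Mul(-15, Rational(-1, 32)) = Rational(15, 32)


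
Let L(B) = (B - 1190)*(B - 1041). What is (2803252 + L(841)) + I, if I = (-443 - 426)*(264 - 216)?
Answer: 2831340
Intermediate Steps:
I = -41712 (I = -869*48 = -41712)
L(B) = (-1190 + B)*(-1041 + B)
(2803252 + L(841)) + I = (2803252 + (1238790 + 841² - 2231*841)) - 41712 = (2803252 + (1238790 + 707281 - 1876271)) - 41712 = (2803252 + 69800) - 41712 = 2873052 - 41712 = 2831340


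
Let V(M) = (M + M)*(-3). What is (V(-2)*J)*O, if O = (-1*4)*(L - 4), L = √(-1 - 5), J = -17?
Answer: -3264 + 816*I*√6 ≈ -3264.0 + 1998.8*I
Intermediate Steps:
L = I*√6 (L = √(-6) = I*√6 ≈ 2.4495*I)
V(M) = -6*M (V(M) = (2*M)*(-3) = -6*M)
O = 16 - 4*I*√6 (O = (-1*4)*(I*√6 - 4) = -4*(-4 + I*√6) = 16 - 4*I*√6 ≈ 16.0 - 9.798*I)
(V(-2)*J)*O = (-6*(-2)*(-17))*(16 - 4*I*√6) = (12*(-17))*(16 - 4*I*√6) = -204*(16 - 4*I*√6) = -3264 + 816*I*√6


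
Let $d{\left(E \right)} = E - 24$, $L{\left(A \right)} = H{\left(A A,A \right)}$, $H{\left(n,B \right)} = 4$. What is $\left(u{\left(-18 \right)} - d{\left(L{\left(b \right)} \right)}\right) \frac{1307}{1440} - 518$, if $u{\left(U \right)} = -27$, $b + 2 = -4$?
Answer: $- \frac{755069}{1440} \approx -524.35$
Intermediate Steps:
$b = -6$ ($b = -2 - 4 = -6$)
$L{\left(A \right)} = 4$
$d{\left(E \right)} = -24 + E$
$\left(u{\left(-18 \right)} - d{\left(L{\left(b \right)} \right)}\right) \frac{1307}{1440} - 518 = \left(-27 - \left(-24 + 4\right)\right) \frac{1307}{1440} - 518 = \left(-27 - -20\right) 1307 \cdot \frac{1}{1440} - 518 = \left(-27 + 20\right) \frac{1307}{1440} - 518 = \left(-7\right) \frac{1307}{1440} - 518 = - \frac{9149}{1440} - 518 = - \frac{755069}{1440}$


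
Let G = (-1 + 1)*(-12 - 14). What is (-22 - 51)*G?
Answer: 0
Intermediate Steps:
G = 0 (G = 0*(-26) = 0)
(-22 - 51)*G = (-22 - 51)*0 = -73*0 = 0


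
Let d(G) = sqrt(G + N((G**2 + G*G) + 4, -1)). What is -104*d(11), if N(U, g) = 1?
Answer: -208*sqrt(3) ≈ -360.27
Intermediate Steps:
d(G) = sqrt(1 + G) (d(G) = sqrt(G + 1) = sqrt(1 + G))
-104*d(11) = -104*sqrt(1 + 11) = -208*sqrt(3)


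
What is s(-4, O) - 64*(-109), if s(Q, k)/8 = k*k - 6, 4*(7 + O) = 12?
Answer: 7056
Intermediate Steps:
O = -4 (O = -7 + (¼)*12 = -7 + 3 = -4)
s(Q, k) = -48 + 8*k² (s(Q, k) = 8*(k*k - 6) = 8*(k² - 6) = 8*(-6 + k²) = -48 + 8*k²)
s(-4, O) - 64*(-109) = (-48 + 8*(-4)²) - 64*(-109) = (-48 + 8*16) + 6976 = (-48 + 128) + 6976 = 80 + 6976 = 7056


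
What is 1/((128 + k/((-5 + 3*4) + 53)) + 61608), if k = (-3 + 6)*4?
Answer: 5/308681 ≈ 1.6198e-5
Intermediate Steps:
k = 12 (k = 3*4 = 12)
1/((128 + k/((-5 + 3*4) + 53)) + 61608) = 1/((128 + 12/((-5 + 3*4) + 53)) + 61608) = 1/((128 + 12/((-5 + 12) + 53)) + 61608) = 1/((128 + 12/(7 + 53)) + 61608) = 1/((128 + 12/60) + 61608) = 1/((128 + 12*(1/60)) + 61608) = 1/((128 + 1/5) + 61608) = 1/(641/5 + 61608) = 1/(308681/5) = 5/308681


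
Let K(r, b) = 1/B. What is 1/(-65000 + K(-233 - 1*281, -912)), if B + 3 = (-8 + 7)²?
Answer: -2/130001 ≈ -1.5384e-5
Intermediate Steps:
B = -2 (B = -3 + (-8 + 7)² = -3 + (-1)² = -3 + 1 = -2)
K(r, b) = -½ (K(r, b) = 1/(-2) = -½)
1/(-65000 + K(-233 - 1*281, -912)) = 1/(-65000 - ½) = 1/(-130001/2) = -2/130001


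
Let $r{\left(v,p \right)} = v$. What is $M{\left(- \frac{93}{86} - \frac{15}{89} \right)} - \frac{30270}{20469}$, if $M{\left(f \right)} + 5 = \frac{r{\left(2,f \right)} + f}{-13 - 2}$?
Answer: $- \frac{5114346893}{783348630} \approx -6.5288$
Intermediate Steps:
$M{\left(f \right)} = - \frac{77}{15} - \frac{f}{15}$ ($M{\left(f \right)} = -5 + \frac{2 + f}{-13 - 2} = -5 + \frac{2 + f}{-15} = -5 + \left(2 + f\right) \left(- \frac{1}{15}\right) = -5 - \left(\frac{2}{15} + \frac{f}{15}\right) = - \frac{77}{15} - \frac{f}{15}$)
$M{\left(- \frac{93}{86} - \frac{15}{89} \right)} - \frac{30270}{20469} = \left(- \frac{77}{15} - \frac{- \frac{93}{86} - \frac{15}{89}}{15}\right) - \frac{30270}{20469} = \left(- \frac{77}{15} - \frac{\left(-93\right) \frac{1}{86} - \frac{15}{89}}{15}\right) - \frac{10090}{6823} = \left(- \frac{77}{15} - \frac{- \frac{93}{86} - \frac{15}{89}}{15}\right) - \frac{10090}{6823} = \left(- \frac{77}{15} - - \frac{3189}{38270}\right) - \frac{10090}{6823} = \left(- \frac{77}{15} + \frac{3189}{38270}\right) - \frac{10090}{6823} = - \frac{579791}{114810} - \frac{10090}{6823} = - \frac{5114346893}{783348630}$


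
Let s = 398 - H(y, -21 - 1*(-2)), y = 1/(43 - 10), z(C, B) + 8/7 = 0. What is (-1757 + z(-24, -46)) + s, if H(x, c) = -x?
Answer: -314186/231 ≈ -1360.1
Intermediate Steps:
z(C, B) = -8/7 (z(C, B) = -8/7 + 0 = -8/7)
y = 1/33 ≈ 0.030303
s = 13135/33 (s = 398 - (-1)/33 = 398 - 1*(-1/33) = 398 + 1/33 = 13135/33 ≈ 398.03)
(-1757 + z(-24, -46)) + s = (-1757 - 8/7) + 13135/33 = -12307/7 + 13135/33 = -314186/231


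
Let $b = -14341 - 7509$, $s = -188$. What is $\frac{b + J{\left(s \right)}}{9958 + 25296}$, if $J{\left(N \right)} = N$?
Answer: $- \frac{11019}{17627} \approx -0.62512$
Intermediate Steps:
$b = -21850$
$\frac{b + J{\left(s \right)}}{9958 + 25296} = \frac{-21850 - 188}{9958 + 25296} = - \frac{22038}{35254} = \left(-22038\right) \frac{1}{35254} = - \frac{11019}{17627}$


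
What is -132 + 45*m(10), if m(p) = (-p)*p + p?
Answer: -4182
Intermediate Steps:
m(p) = p - p² (m(p) = -p² + p = p - p²)
-132 + 45*m(10) = -132 + 45*(10*(1 - 1*10)) = -132 + 45*(10*(1 - 10)) = -132 + 45*(10*(-9)) = -132 + 45*(-90) = -132 - 4050 = -4182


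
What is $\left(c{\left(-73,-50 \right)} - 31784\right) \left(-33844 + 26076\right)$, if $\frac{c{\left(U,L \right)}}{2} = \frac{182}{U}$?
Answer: $\frac{18026389728}{73} \approx 2.4694 \cdot 10^{8}$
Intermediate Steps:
$c{\left(U,L \right)} = \frac{364}{U}$ ($c{\left(U,L \right)} = 2 \frac{182}{U} = \frac{364}{U}$)
$\left(c{\left(-73,-50 \right)} - 31784\right) \left(-33844 + 26076\right) = \left(\frac{364}{-73} - 31784\right) \left(-33844 + 26076\right) = \left(364 \left(- \frac{1}{73}\right) - 31784\right) \left(-7768\right) = \left(- \frac{364}{73} - 31784\right) \left(-7768\right) = \left(- \frac{2320596}{73}\right) \left(-7768\right) = \frac{18026389728}{73}$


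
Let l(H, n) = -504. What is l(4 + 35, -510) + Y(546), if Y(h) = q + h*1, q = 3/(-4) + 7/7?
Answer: 169/4 ≈ 42.250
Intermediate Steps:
q = ¼ (q = 3*(-¼) + 7*(⅐) = -¾ + 1 = ¼ ≈ 0.25000)
Y(h) = ¼ + h (Y(h) = ¼ + h*1 = ¼ + h)
l(4 + 35, -510) + Y(546) = -504 + (¼ + 546) = -504 + 2185/4 = 169/4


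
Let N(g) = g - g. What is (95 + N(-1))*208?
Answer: 19760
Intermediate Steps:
N(g) = 0
(95 + N(-1))*208 = (95 + 0)*208 = 95*208 = 19760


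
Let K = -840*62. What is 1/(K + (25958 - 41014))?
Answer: -1/67136 ≈ -1.4895e-5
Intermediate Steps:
K = -52080
1/(K + (25958 - 41014)) = 1/(-52080 + (25958 - 41014)) = 1/(-52080 - 15056) = 1/(-67136) = -1/67136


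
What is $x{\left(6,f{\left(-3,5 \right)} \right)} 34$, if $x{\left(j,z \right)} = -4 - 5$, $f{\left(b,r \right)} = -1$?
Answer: $-306$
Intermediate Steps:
$x{\left(j,z \right)} = -9$ ($x{\left(j,z \right)} = -4 - 5 = -9$)
$x{\left(6,f{\left(-3,5 \right)} \right)} 34 = \left(-9\right) 34 = -306$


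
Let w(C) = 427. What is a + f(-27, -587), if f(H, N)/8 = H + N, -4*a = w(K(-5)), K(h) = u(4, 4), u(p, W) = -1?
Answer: -20075/4 ≈ -5018.8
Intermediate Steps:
K(h) = -1
a = -427/4 (a = -¼*427 = -427/4 ≈ -106.75)
f(H, N) = 8*H + 8*N (f(H, N) = 8*(H + N) = 8*H + 8*N)
a + f(-27, -587) = -427/4 + (8*(-27) + 8*(-587)) = -427/4 + (-216 - 4696) = -427/4 - 4912 = -20075/4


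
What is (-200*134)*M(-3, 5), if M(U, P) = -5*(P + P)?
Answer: 1340000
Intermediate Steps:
M(U, P) = -10*P
(-200*134)*M(-3, 5) = (-200*134)*(-10*5) = -26800*(-50) = 1340000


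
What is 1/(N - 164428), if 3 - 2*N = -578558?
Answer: 2/249705 ≈ 8.0094e-6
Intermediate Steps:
N = 578561/2 (N = 3/2 - ½*(-578558) = 3/2 + 289279 = 578561/2 ≈ 2.8928e+5)
1/(N - 164428) = 1/(578561/2 - 164428) = 1/(249705/2) = 2/249705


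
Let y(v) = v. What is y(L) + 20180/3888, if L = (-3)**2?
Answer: 13793/972 ≈ 14.190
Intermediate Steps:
L = 9
y(L) + 20180/3888 = 9 + 20180/3888 = 9 + 20180*(1/3888) = 9 + 5045/972 = 13793/972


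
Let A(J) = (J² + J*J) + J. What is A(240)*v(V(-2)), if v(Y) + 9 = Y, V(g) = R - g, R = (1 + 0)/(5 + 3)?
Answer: -793650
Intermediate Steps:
R = ⅛ (R = 1/8 = 1*(⅛) = ⅛ ≈ 0.12500)
V(g) = ⅛ - g
v(Y) = -9 + Y
A(J) = J + 2*J² (A(J) = (J² + J²) + J = 2*J² + J = J + 2*J²)
A(240)*v(V(-2)) = (240*(1 + 2*240))*(-9 + (⅛ - 1*(-2))) = (240*(1 + 480))*(-9 + (⅛ + 2)) = (240*481)*(-9 + 17/8) = 115440*(-55/8) = -793650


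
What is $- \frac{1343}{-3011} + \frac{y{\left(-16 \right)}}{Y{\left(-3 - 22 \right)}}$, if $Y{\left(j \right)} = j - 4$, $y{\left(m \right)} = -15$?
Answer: $\frac{84112}{87319} \approx 0.96327$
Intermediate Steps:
$Y{\left(j \right)} = -4 + j$ ($Y{\left(j \right)} = j - 4 = -4 + j$)
$- \frac{1343}{-3011} + \frac{y{\left(-16 \right)}}{Y{\left(-3 - 22 \right)}} = - \frac{1343}{-3011} - \frac{15}{-4 - 25} = \left(-1343\right) \left(- \frac{1}{3011}\right) - \frac{15}{-4 - 25} = \frac{1343}{3011} - \frac{15}{-4 - 25} = \frac{1343}{3011} - \frac{15}{-29} = \frac{1343}{3011} - - \frac{15}{29} = \frac{1343}{3011} + \frac{15}{29} = \frac{84112}{87319}$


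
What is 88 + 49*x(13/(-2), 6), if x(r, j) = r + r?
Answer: -549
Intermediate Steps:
x(r, j) = 2*r
88 + 49*x(13/(-2), 6) = 88 + 49*(2*(13/(-2))) = 88 + 49*(2*(13*(-½))) = 88 + 49*(2*(-13/2)) = 88 + 49*(-13) = 88 - 637 = -549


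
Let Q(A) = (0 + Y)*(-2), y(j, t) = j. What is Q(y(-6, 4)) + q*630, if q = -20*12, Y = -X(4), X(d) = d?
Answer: -151192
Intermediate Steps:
Y = -4 (Y = -1*4 = -4)
q = -240
Q(A) = 8 (Q(A) = (0 - 4)*(-2) = -4*(-2) = 8)
Q(y(-6, 4)) + q*630 = 8 - 240*630 = 8 - 151200 = -151192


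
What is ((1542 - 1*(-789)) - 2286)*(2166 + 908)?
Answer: 138330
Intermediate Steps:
((1542 - 1*(-789)) - 2286)*(2166 + 908) = ((1542 + 789) - 2286)*3074 = (2331 - 2286)*3074 = 45*3074 = 138330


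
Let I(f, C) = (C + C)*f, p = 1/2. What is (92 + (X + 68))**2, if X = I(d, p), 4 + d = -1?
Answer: 24025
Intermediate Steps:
d = -5 (d = -4 - 1 = -5)
p = 1/2 ≈ 0.50000
I(f, C) = 2*C*f (I(f, C) = (2*C)*f = 2*C*f)
X = -5 (X = 2*(1/2)*(-5) = -5)
(92 + (X + 68))**2 = (92 + (-5 + 68))**2 = (92 + 63)**2 = 155**2 = 24025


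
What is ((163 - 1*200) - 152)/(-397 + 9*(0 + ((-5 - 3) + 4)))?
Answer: 189/433 ≈ 0.43649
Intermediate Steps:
((163 - 1*200) - 152)/(-397 + 9*(0 + ((-5 - 3) + 4))) = ((163 - 200) - 152)/(-397 + 9*(0 + (-8 + 4))) = (-37 - 152)/(-397 + 9*(0 - 4)) = -189/(-397 + 9*(-4)) = -189/(-397 - 36) = -189/(-433) = -189*(-1/433) = 189/433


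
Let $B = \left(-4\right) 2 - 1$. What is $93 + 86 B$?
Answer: $-681$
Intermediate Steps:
$B = -9$ ($B = -8 - 1 = -9$)
$93 + 86 B = 93 + 86 \left(-9\right) = 93 - 774 = -681$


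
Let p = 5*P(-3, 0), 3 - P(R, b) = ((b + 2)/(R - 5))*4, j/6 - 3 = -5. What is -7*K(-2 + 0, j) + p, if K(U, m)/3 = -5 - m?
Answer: -127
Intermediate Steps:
j = -12 (j = 18 + 6*(-5) = 18 - 30 = -12)
K(U, m) = -15 - 3*m (K(U, m) = 3*(-5 - m) = -15 - 3*m)
P(R, b) = 3 - 4*(2 + b)/(-5 + R) (P(R, b) = 3 - (b + 2)/(R - 5)*4 = 3 - (2 + b)/(-5 + R)*4 = 3 - 4*(2 + b)/(-5 + R))
p = 20 (p = 5*((-23 - 4*0 + 3*(-3))/(-5 - 3)) = 5*((-23 + 0 - 9)/(-8)) = 5*(-⅛*(-32)) = 5*4 = 20)
-7*K(-2 + 0, j) + p = -7*(-15 - 3*(-12)) + 20 = -7*(-15 + 36) + 20 = -7*21 + 20 = -147 + 20 = -127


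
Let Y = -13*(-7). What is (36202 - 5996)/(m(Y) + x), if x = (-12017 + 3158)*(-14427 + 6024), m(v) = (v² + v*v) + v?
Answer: 15103/37229415 ≈ 0.00040567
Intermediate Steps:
Y = 91
m(v) = v + 2*v² (m(v) = (v² + v²) + v = 2*v² + v = v + 2*v²)
x = 74442177 (x = -8859*(-8403) = 74442177)
(36202 - 5996)/(m(Y) + x) = (36202 - 5996)/(91*(1 + 2*91) + 74442177) = 30206/(91*(1 + 182) + 74442177) = 30206/(91*183 + 74442177) = 30206/(16653 + 74442177) = 30206/74458830 = 30206*(1/74458830) = 15103/37229415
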